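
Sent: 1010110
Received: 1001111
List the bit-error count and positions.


XOR: 0011001

3 error(s) at position(s): 2, 3, 6


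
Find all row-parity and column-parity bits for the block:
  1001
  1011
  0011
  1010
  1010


Row parities: 01000
Column parities: 0001

Row P: 01000, Col P: 0001, Corner: 1


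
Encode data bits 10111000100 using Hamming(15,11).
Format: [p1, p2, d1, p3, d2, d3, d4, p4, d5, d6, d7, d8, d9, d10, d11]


Parity bits: p1=0, p2=1, p3=1, p4=0

011101101000100


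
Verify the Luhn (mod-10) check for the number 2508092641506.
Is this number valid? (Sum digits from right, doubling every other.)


Luhn sum = 41
41 mod 10 = 1

Invalid (Luhn sum mod 10 = 1)


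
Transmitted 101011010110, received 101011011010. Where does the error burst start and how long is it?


XOR: 000000001100

Burst at position 8, length 2


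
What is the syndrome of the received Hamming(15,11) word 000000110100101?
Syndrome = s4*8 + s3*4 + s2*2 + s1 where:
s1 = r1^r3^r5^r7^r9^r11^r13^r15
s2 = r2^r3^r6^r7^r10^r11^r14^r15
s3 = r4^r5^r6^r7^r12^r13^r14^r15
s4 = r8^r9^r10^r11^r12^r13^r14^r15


s1=1, s2=1, s3=1, s4=0

Syndrome = 7 (error at position 7)


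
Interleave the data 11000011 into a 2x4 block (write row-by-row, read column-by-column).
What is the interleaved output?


Matrix:
  1100
  0011
Read columns: 10100101

10100101


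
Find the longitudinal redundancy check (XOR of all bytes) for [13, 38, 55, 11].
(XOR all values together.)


XOR chain: 13 ^ 38 ^ 55 ^ 11 = 23

23


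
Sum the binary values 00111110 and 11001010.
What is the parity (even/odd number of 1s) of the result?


00111110 = 62
11001010 = 202
Sum = 264 = 100001000
1s count = 2

even parity (2 ones in 100001000)


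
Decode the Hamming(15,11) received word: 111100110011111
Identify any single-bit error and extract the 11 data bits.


Syndrome = 0: no error detected

Data: 10010011111 (no errors)


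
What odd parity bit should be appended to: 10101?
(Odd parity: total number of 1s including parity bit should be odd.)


Number of 1s in data: 3
Parity bit: 0

0


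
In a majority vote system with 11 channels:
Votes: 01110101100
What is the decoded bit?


Ones: 6 out of 11
Threshold: 6

1 (6/11 voted 1)


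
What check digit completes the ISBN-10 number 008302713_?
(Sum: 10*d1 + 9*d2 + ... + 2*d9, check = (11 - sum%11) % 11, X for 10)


Weighted sum: 132
132 mod 11 = 0

Check digit: 0


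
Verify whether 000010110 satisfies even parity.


Number of 1s: 3

No, parity error (3 ones)


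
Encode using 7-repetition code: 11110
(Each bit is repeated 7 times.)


Each bit -> 7 copies

11111111111111111111111111110000000


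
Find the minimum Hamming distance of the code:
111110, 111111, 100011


Comparing all pairs, minimum distance: 1
Can detect 0 errors, correct 0 errors

1


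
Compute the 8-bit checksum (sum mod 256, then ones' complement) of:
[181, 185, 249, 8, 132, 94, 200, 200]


Sum = 1249 mod 256 = 225
Complement = 30

30


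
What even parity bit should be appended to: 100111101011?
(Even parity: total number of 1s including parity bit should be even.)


Number of 1s in data: 8
Parity bit: 0

0


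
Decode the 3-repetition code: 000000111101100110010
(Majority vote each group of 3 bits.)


Groups: 000, 000, 111, 101, 100, 110, 010
Majority votes: 0011010

0011010


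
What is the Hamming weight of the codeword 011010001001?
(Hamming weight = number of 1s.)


Counting 1s in 011010001001

5


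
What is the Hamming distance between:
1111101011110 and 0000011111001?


XOR: 1111110100111
Count of 1s: 10

10


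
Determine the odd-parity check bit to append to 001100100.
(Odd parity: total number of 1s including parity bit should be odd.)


Number of 1s in data: 3
Parity bit: 0

0


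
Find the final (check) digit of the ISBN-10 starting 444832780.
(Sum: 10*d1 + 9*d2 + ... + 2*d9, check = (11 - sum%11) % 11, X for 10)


Weighted sum: 244
244 mod 11 = 2

Check digit: 9


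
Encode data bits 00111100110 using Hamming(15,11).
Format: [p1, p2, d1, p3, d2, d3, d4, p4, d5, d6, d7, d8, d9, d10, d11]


Parity bits: p1=1, p2=0, p3=0, p4=0

100001101100110


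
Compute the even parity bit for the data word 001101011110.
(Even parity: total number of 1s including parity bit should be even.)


Number of 1s in data: 7
Parity bit: 1

1


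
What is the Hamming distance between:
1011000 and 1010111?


XOR: 0001111
Count of 1s: 4

4


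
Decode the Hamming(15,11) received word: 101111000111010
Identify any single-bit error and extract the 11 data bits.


Syndrome = 6: error at position 6

Data: 11000111010 (corrected bit 6)


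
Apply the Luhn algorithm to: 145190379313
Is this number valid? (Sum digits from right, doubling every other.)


Luhn sum = 47
47 mod 10 = 7

Invalid (Luhn sum mod 10 = 7)


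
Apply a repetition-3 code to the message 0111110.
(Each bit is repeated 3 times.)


Each bit -> 3 copies

000111111111111111000


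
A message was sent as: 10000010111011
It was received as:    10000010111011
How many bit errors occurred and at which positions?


XOR: 00000000000000

0 errors (received matches sent)


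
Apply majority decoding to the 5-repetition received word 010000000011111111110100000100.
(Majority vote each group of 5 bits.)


Groups: 01000, 00000, 11111, 11111, 01000, 00100
Majority votes: 001100

001100


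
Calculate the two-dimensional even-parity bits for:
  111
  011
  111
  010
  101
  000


Row parities: 101100
Column parities: 100

Row P: 101100, Col P: 100, Corner: 1


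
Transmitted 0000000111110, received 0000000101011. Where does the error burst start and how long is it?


XOR: 0000000010101

Burst at position 8, length 5


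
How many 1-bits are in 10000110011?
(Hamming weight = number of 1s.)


Counting 1s in 10000110011

5


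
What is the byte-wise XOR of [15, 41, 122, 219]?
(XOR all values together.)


XOR chain: 15 ^ 41 ^ 122 ^ 219 = 135

135


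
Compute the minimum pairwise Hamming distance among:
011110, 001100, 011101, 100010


Comparing all pairs, minimum distance: 2
Can detect 1 errors, correct 0 errors

2


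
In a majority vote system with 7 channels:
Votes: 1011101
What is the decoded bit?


Ones: 5 out of 7
Threshold: 4

1 (5/7 voted 1)


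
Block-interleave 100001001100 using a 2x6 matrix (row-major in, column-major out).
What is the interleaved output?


Matrix:
  100001
  001100
Read columns: 100001010010

100001010010


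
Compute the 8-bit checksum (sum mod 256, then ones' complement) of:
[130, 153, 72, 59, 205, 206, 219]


Sum = 1044 mod 256 = 20
Complement = 235

235


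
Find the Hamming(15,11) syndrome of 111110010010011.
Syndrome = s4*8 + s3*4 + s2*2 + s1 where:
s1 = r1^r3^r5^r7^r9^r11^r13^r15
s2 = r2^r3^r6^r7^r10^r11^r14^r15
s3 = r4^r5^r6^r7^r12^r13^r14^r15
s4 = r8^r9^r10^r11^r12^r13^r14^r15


s1=1, s2=1, s3=0, s4=0

Syndrome = 3 (error at position 3)


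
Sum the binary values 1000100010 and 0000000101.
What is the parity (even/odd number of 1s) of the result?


1000100010 = 546
0000000101 = 5
Sum = 551 = 1000100111
1s count = 5

odd parity (5 ones in 1000100111)


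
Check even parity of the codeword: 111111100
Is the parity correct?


Number of 1s: 7

No, parity error (7 ones)


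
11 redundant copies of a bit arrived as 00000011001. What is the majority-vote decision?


Ones: 3 out of 11
Threshold: 6

0 (3/11 voted 1)


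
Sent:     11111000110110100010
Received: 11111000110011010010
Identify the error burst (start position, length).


XOR: 00000000000101110000

Burst at position 11, length 5


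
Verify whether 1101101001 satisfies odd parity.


Number of 1s: 6

No, parity error (6 ones)


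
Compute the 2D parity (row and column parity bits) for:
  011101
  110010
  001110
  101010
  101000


Row parities: 01110
Column parities: 100011

Row P: 01110, Col P: 100011, Corner: 1


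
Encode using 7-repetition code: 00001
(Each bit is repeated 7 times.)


Each bit -> 7 copies

00000000000000000000000000001111111


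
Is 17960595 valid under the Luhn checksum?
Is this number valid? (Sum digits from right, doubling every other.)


Luhn sum = 43
43 mod 10 = 3

Invalid (Luhn sum mod 10 = 3)


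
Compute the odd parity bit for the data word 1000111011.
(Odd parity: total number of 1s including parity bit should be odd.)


Number of 1s in data: 6
Parity bit: 1

1


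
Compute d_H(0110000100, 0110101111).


XOR: 0000101011
Count of 1s: 4

4


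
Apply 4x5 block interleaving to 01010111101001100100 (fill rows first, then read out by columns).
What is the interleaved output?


Matrix:
  01010
  11110
  10011
  00100
Read columns: 01101100010111100010

01101100010111100010


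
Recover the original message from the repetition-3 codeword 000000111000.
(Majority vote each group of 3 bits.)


Groups: 000, 000, 111, 000
Majority votes: 0010

0010


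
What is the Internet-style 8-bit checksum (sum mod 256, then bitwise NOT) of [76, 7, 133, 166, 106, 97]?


Sum = 585 mod 256 = 73
Complement = 182

182


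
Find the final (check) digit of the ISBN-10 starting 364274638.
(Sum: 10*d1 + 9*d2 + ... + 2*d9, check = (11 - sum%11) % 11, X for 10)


Weighted sum: 241
241 mod 11 = 10

Check digit: 1


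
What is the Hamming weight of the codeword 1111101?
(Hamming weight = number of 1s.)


Counting 1s in 1111101

6


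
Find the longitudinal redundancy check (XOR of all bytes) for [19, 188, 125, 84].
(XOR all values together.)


XOR chain: 19 ^ 188 ^ 125 ^ 84 = 134

134


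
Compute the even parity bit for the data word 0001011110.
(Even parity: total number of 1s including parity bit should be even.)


Number of 1s in data: 5
Parity bit: 1

1


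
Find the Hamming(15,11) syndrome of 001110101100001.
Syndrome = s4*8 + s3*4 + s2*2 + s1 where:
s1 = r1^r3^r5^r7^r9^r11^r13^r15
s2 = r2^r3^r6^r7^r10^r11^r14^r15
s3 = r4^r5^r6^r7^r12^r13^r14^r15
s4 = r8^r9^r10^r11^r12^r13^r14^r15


s1=1, s2=0, s3=0, s4=1

Syndrome = 9 (error at position 9)


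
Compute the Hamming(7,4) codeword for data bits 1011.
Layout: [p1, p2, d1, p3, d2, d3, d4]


Parity bits: p1=0, p2=1, p3=0

0110011


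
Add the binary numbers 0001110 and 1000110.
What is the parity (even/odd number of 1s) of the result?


0001110 = 14
1000110 = 70
Sum = 84 = 1010100
1s count = 3

odd parity (3 ones in 1010100)


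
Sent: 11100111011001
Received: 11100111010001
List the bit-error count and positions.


XOR: 00000000001000

1 error(s) at position(s): 10


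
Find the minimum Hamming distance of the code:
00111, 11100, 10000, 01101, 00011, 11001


Comparing all pairs, minimum distance: 1
Can detect 0 errors, correct 0 errors

1


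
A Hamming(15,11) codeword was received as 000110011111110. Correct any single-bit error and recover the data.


Syndrome = 14: error at position 14

Data: 01001111100 (corrected bit 14)


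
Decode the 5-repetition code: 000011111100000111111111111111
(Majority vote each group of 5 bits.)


Groups: 00001, 11111, 00000, 11111, 11111, 11111
Majority votes: 010111

010111


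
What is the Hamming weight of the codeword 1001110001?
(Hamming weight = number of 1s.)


Counting 1s in 1001110001

5


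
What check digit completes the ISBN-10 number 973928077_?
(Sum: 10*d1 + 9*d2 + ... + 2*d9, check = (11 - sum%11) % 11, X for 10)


Weighted sum: 327
327 mod 11 = 8

Check digit: 3


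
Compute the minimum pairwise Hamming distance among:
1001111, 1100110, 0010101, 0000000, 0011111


Comparing all pairs, minimum distance: 2
Can detect 1 errors, correct 0 errors

2


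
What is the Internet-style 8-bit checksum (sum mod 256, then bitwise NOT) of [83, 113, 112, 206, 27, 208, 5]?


Sum = 754 mod 256 = 242
Complement = 13

13


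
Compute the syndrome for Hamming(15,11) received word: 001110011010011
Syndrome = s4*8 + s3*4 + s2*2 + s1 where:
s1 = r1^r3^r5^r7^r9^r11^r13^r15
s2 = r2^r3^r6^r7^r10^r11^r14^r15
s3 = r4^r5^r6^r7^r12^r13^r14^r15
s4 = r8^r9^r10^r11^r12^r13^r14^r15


s1=1, s2=0, s3=0, s4=1

Syndrome = 9 (error at position 9)


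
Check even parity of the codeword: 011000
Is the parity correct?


Number of 1s: 2

Yes, parity is correct (2 ones)


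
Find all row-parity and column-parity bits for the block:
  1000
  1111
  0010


Row parities: 101
Column parities: 0101

Row P: 101, Col P: 0101, Corner: 0


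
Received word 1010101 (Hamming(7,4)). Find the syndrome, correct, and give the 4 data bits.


Syndrome = 0: no error detected

Data: 1101 (no errors)


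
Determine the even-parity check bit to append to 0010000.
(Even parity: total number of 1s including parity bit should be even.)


Number of 1s in data: 1
Parity bit: 1

1


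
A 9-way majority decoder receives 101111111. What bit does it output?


Ones: 8 out of 9
Threshold: 5

1 (8/9 voted 1)


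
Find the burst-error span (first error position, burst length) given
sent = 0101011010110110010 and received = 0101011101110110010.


XOR: 0000000111000000000

Burst at position 7, length 3


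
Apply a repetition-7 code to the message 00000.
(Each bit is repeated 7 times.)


Each bit -> 7 copies

00000000000000000000000000000000000


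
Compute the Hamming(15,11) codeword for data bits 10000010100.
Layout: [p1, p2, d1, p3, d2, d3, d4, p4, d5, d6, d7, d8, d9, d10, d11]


Parity bits: p1=1, p2=0, p3=1, p4=0

101100000010100


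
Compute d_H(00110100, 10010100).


XOR: 10100000
Count of 1s: 2

2


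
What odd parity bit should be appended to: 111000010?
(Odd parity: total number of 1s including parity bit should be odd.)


Number of 1s in data: 4
Parity bit: 1

1


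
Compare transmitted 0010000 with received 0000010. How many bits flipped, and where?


XOR: 0010010

2 error(s) at position(s): 2, 5


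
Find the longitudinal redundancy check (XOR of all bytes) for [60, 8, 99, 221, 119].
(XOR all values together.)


XOR chain: 60 ^ 8 ^ 99 ^ 221 ^ 119 = 253

253


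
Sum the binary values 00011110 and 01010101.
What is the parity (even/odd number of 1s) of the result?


00011110 = 30
01010101 = 85
Sum = 115 = 1110011
1s count = 5

odd parity (5 ones in 1110011)


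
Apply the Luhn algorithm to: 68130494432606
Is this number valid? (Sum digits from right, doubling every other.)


Luhn sum = 60
60 mod 10 = 0

Valid (Luhn sum mod 10 = 0)


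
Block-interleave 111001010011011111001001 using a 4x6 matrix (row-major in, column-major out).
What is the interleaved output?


Matrix:
  111001
  010011
  011111
  001001
Read columns: 100011101011001001101111

100011101011001001101111


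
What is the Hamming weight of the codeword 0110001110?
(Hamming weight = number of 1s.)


Counting 1s in 0110001110

5


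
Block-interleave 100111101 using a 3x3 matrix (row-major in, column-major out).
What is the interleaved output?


Matrix:
  100
  111
  101
Read columns: 111010011

111010011


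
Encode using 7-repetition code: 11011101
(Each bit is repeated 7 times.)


Each bit -> 7 copies

11111111111111000000011111111111111111111100000001111111


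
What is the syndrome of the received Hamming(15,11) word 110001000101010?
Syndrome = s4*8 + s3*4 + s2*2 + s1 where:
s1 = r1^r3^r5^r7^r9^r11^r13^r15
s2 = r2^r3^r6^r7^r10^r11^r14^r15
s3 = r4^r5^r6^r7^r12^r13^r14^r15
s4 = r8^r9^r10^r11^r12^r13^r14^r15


s1=1, s2=0, s3=1, s4=1

Syndrome = 13 (error at position 13)


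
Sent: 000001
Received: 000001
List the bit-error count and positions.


XOR: 000000

0 errors (received matches sent)


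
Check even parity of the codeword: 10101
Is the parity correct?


Number of 1s: 3

No, parity error (3 ones)


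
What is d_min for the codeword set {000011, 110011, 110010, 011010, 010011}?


Comparing all pairs, minimum distance: 1
Can detect 0 errors, correct 0 errors

1


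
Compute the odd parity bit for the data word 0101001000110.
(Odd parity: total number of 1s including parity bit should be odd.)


Number of 1s in data: 5
Parity bit: 0

0


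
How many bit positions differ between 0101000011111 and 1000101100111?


XOR: 1101101111000
Count of 1s: 8

8


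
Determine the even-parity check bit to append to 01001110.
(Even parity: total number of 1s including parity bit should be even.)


Number of 1s in data: 4
Parity bit: 0

0


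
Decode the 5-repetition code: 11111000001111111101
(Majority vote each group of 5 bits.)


Groups: 11111, 00000, 11111, 11101
Majority votes: 1011

1011


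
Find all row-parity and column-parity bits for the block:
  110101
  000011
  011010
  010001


Row parities: 0010
Column parities: 111101

Row P: 0010, Col P: 111101, Corner: 1


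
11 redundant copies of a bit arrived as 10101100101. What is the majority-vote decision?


Ones: 6 out of 11
Threshold: 6

1 (6/11 voted 1)


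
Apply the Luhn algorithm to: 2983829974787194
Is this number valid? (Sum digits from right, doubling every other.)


Luhn sum = 91
91 mod 10 = 1

Invalid (Luhn sum mod 10 = 1)


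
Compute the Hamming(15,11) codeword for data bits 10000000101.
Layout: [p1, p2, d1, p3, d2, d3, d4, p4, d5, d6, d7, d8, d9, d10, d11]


Parity bits: p1=1, p2=0, p3=0, p4=0

101000000000101


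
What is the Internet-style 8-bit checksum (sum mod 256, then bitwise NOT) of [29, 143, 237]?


Sum = 409 mod 256 = 153
Complement = 102

102


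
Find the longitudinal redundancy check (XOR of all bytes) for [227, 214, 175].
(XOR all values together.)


XOR chain: 227 ^ 214 ^ 175 = 154

154


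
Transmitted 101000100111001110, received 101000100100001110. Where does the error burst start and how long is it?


XOR: 000000000011000000

Burst at position 10, length 2


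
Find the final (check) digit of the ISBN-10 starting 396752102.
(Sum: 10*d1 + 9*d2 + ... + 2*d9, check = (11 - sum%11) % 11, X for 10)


Weighted sum: 256
256 mod 11 = 3

Check digit: 8


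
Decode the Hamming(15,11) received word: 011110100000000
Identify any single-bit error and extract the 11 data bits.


Syndrome = 7: error at position 7

Data: 11000000000 (corrected bit 7)


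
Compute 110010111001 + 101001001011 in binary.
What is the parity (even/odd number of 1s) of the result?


110010111001 = 3257
101001001011 = 2635
Sum = 5892 = 1011100000100
1s count = 5

odd parity (5 ones in 1011100000100)


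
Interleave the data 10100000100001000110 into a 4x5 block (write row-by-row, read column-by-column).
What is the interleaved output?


Matrix:
  10100
  00010
  00010
  00110
Read columns: 10000000100101110000

10000000100101110000


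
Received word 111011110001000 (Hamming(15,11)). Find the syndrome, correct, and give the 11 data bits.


Syndrome = 0: no error detected

Data: 11110001000 (no errors)


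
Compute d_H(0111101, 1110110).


XOR: 1001011
Count of 1s: 4

4


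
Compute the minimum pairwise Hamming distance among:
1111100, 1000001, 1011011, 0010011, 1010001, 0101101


Comparing all pairs, minimum distance: 1
Can detect 0 errors, correct 0 errors

1


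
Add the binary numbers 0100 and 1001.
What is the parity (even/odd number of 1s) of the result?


0100 = 4
1001 = 9
Sum = 13 = 1101
1s count = 3

odd parity (3 ones in 1101)


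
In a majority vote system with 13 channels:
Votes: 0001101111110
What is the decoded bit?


Ones: 8 out of 13
Threshold: 7

1 (8/13 voted 1)


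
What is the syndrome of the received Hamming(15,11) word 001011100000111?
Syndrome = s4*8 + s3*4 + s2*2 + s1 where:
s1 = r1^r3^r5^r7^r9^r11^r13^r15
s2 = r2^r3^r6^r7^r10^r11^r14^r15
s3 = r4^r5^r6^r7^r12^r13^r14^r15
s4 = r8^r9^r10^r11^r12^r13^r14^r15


s1=1, s2=1, s3=0, s4=1

Syndrome = 11 (error at position 11)


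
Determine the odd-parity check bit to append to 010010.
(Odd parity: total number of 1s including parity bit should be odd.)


Number of 1s in data: 2
Parity bit: 1

1


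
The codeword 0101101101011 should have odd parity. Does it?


Number of 1s: 8

No, parity error (8 ones)


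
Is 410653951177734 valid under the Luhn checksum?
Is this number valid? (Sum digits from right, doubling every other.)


Luhn sum = 62
62 mod 10 = 2

Invalid (Luhn sum mod 10 = 2)


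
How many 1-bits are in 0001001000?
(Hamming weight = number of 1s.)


Counting 1s in 0001001000

2


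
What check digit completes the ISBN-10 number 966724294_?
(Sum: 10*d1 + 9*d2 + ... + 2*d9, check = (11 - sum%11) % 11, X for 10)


Weighted sum: 316
316 mod 11 = 8

Check digit: 3


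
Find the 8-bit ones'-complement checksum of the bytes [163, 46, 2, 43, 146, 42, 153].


Sum = 595 mod 256 = 83
Complement = 172

172


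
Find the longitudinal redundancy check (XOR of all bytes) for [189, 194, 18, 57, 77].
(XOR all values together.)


XOR chain: 189 ^ 194 ^ 18 ^ 57 ^ 77 = 25

25


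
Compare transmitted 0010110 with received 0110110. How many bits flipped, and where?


XOR: 0100000

1 error(s) at position(s): 1


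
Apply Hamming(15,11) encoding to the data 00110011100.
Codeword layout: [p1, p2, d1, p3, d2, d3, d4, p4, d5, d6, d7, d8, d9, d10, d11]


Parity bits: p1=1, p2=1, p3=0, p4=1

110001110011100


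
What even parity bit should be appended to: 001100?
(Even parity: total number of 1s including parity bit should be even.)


Number of 1s in data: 2
Parity bit: 0

0


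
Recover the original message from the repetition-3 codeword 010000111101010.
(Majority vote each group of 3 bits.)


Groups: 010, 000, 111, 101, 010
Majority votes: 00110

00110


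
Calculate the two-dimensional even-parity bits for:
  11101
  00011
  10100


Row parities: 000
Column parities: 01010

Row P: 000, Col P: 01010, Corner: 0


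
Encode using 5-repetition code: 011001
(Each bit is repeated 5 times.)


Each bit -> 5 copies

000001111111111000000000011111


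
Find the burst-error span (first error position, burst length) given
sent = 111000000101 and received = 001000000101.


XOR: 110000000000

Burst at position 0, length 2


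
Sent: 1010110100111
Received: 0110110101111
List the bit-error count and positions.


XOR: 1100000001000

3 error(s) at position(s): 0, 1, 9


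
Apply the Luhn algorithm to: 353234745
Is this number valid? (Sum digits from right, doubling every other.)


Luhn sum = 42
42 mod 10 = 2

Invalid (Luhn sum mod 10 = 2)


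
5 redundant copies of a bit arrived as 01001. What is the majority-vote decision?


Ones: 2 out of 5
Threshold: 3

0 (2/5 voted 1)


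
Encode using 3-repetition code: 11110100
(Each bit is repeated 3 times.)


Each bit -> 3 copies

111111111111000111000000


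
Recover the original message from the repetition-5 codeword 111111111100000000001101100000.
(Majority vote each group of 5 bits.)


Groups: 11111, 11111, 00000, 00000, 11011, 00000
Majority votes: 110010

110010


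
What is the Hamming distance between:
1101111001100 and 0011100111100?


XOR: 1110011110000
Count of 1s: 7

7


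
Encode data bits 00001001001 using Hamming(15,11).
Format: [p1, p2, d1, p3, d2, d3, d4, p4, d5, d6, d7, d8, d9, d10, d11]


Parity bits: p1=0, p2=1, p3=0, p4=1

010000011001001


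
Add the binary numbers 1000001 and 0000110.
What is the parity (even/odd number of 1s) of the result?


1000001 = 65
0000110 = 6
Sum = 71 = 1000111
1s count = 4

even parity (4 ones in 1000111)


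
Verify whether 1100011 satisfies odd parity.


Number of 1s: 4

No, parity error (4 ones)


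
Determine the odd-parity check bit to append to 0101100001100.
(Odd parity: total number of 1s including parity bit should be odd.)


Number of 1s in data: 5
Parity bit: 0

0


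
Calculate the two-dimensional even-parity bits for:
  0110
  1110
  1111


Row parities: 010
Column parities: 0111

Row P: 010, Col P: 0111, Corner: 1


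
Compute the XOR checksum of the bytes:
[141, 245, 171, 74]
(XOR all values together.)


XOR chain: 141 ^ 245 ^ 171 ^ 74 = 153

153


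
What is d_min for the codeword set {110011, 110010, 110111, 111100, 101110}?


Comparing all pairs, minimum distance: 1
Can detect 0 errors, correct 0 errors

1


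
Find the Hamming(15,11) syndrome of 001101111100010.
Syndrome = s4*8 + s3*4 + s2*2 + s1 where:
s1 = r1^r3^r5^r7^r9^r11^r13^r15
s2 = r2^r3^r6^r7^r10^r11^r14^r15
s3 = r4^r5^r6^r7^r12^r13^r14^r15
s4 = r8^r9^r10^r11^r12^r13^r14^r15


s1=1, s2=1, s3=0, s4=0

Syndrome = 3 (error at position 3)


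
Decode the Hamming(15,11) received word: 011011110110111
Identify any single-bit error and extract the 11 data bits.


Syndrome = 0: no error detected

Data: 11110110111 (no errors)


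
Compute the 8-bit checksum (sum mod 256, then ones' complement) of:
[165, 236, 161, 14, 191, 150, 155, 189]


Sum = 1261 mod 256 = 237
Complement = 18

18


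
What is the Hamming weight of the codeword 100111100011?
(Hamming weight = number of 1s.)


Counting 1s in 100111100011

7


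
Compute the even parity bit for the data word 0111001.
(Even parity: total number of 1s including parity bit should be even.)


Number of 1s in data: 4
Parity bit: 0

0


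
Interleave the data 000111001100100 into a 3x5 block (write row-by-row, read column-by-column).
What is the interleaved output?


Matrix:
  00011
  10011
  00100
Read columns: 010000001110110

010000001110110


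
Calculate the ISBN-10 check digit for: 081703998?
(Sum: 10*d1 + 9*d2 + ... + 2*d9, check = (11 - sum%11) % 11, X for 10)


Weighted sum: 223
223 mod 11 = 3

Check digit: 8


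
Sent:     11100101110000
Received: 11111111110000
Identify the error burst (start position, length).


XOR: 00011010000000

Burst at position 3, length 4


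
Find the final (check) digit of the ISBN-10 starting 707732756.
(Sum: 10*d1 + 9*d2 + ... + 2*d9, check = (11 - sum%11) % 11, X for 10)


Weighted sum: 258
258 mod 11 = 5

Check digit: 6


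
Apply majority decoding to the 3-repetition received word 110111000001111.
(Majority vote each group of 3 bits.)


Groups: 110, 111, 000, 001, 111
Majority votes: 11001

11001


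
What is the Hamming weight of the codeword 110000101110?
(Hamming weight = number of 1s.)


Counting 1s in 110000101110

6


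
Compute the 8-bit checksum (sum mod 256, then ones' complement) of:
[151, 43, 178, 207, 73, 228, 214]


Sum = 1094 mod 256 = 70
Complement = 185

185


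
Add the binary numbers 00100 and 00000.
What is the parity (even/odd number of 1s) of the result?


00100 = 4
00000 = 0
Sum = 4 = 100
1s count = 1

odd parity (1 ones in 100)


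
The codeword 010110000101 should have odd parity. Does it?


Number of 1s: 5

Yes, parity is correct (5 ones)


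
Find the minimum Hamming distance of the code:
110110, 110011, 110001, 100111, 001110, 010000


Comparing all pairs, minimum distance: 1
Can detect 0 errors, correct 0 errors

1


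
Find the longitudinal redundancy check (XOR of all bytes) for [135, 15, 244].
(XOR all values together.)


XOR chain: 135 ^ 15 ^ 244 = 124

124


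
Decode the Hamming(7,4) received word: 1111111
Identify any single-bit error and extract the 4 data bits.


Syndrome = 0: no error detected

Data: 1111 (no errors)


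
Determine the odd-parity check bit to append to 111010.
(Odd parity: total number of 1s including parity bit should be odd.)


Number of 1s in data: 4
Parity bit: 1

1


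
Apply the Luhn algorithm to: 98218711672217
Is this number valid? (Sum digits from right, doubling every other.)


Luhn sum = 64
64 mod 10 = 4

Invalid (Luhn sum mod 10 = 4)


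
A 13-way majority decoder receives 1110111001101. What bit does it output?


Ones: 9 out of 13
Threshold: 7

1 (9/13 voted 1)


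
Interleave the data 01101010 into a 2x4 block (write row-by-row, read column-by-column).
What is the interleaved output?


Matrix:
  0110
  1010
Read columns: 01101100

01101100


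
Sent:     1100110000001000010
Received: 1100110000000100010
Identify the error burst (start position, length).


XOR: 0000000000001100000

Burst at position 12, length 2


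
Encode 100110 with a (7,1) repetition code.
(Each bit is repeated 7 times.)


Each bit -> 7 copies

111111100000000000000111111111111110000000


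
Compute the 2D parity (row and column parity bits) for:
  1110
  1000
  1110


Row parities: 111
Column parities: 1000

Row P: 111, Col P: 1000, Corner: 1


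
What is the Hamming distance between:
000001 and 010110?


XOR: 010111
Count of 1s: 4

4


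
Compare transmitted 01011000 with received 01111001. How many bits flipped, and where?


XOR: 00100001

2 error(s) at position(s): 2, 7


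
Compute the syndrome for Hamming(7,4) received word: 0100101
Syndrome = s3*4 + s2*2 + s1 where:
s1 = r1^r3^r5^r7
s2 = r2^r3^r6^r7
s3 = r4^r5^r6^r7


s1=0, s2=0, s3=0

Syndrome = 0 (no error)


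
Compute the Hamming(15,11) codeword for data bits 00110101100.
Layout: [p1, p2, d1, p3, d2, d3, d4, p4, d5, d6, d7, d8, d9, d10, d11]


Parity bits: p1=0, p2=1, p3=0, p4=1

010001110101100


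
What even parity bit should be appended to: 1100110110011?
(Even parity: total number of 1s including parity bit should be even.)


Number of 1s in data: 8
Parity bit: 0

0


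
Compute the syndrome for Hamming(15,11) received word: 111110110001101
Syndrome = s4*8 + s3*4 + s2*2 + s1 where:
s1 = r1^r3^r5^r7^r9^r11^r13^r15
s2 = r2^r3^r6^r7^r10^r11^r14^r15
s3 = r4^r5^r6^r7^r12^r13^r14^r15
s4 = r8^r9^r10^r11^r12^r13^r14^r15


s1=0, s2=0, s3=0, s4=0

Syndrome = 0 (no error)


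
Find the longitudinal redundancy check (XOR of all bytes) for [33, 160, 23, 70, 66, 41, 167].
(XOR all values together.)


XOR chain: 33 ^ 160 ^ 23 ^ 70 ^ 66 ^ 41 ^ 167 = 28

28


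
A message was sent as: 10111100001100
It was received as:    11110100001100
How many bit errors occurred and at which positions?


XOR: 01001000000000

2 error(s) at position(s): 1, 4


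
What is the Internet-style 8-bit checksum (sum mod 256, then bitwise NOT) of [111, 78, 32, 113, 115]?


Sum = 449 mod 256 = 193
Complement = 62

62


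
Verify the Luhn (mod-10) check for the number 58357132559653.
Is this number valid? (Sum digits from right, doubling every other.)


Luhn sum = 59
59 mod 10 = 9

Invalid (Luhn sum mod 10 = 9)


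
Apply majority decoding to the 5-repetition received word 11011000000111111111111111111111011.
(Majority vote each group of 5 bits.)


Groups: 11011, 00000, 01111, 11111, 11111, 11111, 11011
Majority votes: 1011111

1011111


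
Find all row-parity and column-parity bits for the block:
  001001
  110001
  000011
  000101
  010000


Row parities: 01001
Column parities: 101110

Row P: 01001, Col P: 101110, Corner: 0


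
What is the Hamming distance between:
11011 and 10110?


XOR: 01101
Count of 1s: 3

3


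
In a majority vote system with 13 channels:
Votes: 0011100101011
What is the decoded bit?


Ones: 7 out of 13
Threshold: 7

1 (7/13 voted 1)


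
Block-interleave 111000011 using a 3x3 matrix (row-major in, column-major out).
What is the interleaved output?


Matrix:
  111
  000
  011
Read columns: 100101101

100101101


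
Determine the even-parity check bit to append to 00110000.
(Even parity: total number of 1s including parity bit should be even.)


Number of 1s in data: 2
Parity bit: 0

0


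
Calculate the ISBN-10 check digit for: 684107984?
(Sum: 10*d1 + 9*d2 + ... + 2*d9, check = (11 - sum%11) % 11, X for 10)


Weighted sum: 274
274 mod 11 = 10

Check digit: 1


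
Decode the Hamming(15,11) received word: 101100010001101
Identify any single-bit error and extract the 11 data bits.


Syndrome = 0: no error detected

Data: 10000001101 (no errors)


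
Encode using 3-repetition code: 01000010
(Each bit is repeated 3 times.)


Each bit -> 3 copies

000111000000000000111000


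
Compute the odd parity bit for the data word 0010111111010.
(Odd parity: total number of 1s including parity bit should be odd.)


Number of 1s in data: 8
Parity bit: 1

1


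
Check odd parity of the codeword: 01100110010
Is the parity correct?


Number of 1s: 5

Yes, parity is correct (5 ones)


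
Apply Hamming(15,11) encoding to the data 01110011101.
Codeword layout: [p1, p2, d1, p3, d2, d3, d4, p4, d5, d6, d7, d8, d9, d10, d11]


Parity bits: p1=1, p2=0, p3=0, p4=0

100011100011101


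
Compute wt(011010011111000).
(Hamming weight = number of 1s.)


Counting 1s in 011010011111000

8


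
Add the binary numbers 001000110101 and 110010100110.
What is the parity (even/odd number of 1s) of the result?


001000110101 = 565
110010100110 = 3238
Sum = 3803 = 111011011011
1s count = 9

odd parity (9 ones in 111011011011)


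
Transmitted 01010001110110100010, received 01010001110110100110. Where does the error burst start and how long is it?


XOR: 00000000000000000100

Burst at position 17, length 1


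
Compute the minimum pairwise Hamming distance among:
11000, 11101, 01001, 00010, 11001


Comparing all pairs, minimum distance: 1
Can detect 0 errors, correct 0 errors

1


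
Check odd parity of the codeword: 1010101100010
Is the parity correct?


Number of 1s: 6

No, parity error (6 ones)


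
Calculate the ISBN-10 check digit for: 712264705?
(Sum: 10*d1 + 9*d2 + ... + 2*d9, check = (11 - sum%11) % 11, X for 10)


Weighted sum: 203
203 mod 11 = 5

Check digit: 6


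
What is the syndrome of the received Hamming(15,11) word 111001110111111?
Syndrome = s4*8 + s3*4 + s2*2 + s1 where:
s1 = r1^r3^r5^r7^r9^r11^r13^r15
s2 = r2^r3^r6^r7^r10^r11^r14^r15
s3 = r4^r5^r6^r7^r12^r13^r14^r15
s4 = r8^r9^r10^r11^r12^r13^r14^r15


s1=0, s2=0, s3=0, s4=1

Syndrome = 8 (error at position 8)


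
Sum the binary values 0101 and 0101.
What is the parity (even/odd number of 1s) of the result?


0101 = 5
0101 = 5
Sum = 10 = 1010
1s count = 2

even parity (2 ones in 1010)


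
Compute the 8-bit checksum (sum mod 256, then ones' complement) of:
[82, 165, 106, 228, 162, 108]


Sum = 851 mod 256 = 83
Complement = 172

172


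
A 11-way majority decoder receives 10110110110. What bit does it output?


Ones: 7 out of 11
Threshold: 6

1 (7/11 voted 1)


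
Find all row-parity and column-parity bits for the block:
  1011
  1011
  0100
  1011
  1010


Row parities: 11110
Column parities: 0101

Row P: 11110, Col P: 0101, Corner: 0


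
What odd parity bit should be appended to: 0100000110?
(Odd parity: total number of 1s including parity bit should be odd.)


Number of 1s in data: 3
Parity bit: 0

0


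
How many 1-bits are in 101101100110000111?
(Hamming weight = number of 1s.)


Counting 1s in 101101100110000111

10


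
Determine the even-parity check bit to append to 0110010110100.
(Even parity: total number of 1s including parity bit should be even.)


Number of 1s in data: 6
Parity bit: 0

0


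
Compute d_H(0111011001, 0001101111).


XOR: 0110110110
Count of 1s: 6

6


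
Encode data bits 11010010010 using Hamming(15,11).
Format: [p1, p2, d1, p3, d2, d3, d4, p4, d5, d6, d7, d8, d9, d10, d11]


Parity bits: p1=0, p2=0, p3=1, p4=0

001110100010010


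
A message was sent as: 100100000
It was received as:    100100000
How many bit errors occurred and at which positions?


XOR: 000000000

0 errors (received matches sent)


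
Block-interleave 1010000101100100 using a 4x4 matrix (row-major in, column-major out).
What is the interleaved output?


Matrix:
  1010
  0001
  0110
  0100
Read columns: 1000001110100100

1000001110100100


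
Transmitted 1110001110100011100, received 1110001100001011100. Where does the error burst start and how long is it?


XOR: 0000000010101000000

Burst at position 8, length 5


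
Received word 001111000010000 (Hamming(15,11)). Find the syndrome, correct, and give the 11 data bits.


Syndrome = 15: error at position 15

Data: 11100010001 (corrected bit 15)


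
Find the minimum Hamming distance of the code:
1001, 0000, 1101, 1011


Comparing all pairs, minimum distance: 1
Can detect 0 errors, correct 0 errors

1


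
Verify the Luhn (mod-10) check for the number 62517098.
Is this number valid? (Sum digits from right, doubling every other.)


Luhn sum = 29
29 mod 10 = 9

Invalid (Luhn sum mod 10 = 9)


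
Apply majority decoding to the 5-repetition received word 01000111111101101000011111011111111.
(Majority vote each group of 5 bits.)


Groups: 01000, 11111, 11011, 01000, 01111, 10111, 11111
Majority votes: 0110111

0110111


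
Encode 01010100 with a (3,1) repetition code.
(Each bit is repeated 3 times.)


Each bit -> 3 copies

000111000111000111000000


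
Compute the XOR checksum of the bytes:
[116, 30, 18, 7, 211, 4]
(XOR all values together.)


XOR chain: 116 ^ 30 ^ 18 ^ 7 ^ 211 ^ 4 = 168

168


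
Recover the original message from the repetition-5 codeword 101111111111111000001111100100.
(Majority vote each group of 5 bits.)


Groups: 10111, 11111, 11111, 00000, 11111, 00100
Majority votes: 111010

111010


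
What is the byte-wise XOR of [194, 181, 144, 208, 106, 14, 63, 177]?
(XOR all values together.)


XOR chain: 194 ^ 181 ^ 144 ^ 208 ^ 106 ^ 14 ^ 63 ^ 177 = 221

221


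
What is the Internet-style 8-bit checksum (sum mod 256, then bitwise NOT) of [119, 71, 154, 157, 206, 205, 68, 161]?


Sum = 1141 mod 256 = 117
Complement = 138

138


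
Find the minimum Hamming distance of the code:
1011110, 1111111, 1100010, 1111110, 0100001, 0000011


Comparing all pairs, minimum distance: 1
Can detect 0 errors, correct 0 errors

1


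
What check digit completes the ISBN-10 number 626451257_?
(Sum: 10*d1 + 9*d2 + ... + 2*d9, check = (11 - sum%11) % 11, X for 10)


Weighted sum: 226
226 mod 11 = 6

Check digit: 5


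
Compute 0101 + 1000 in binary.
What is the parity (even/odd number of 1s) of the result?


0101 = 5
1000 = 8
Sum = 13 = 1101
1s count = 3

odd parity (3 ones in 1101)


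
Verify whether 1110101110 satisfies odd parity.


Number of 1s: 7

Yes, parity is correct (7 ones)


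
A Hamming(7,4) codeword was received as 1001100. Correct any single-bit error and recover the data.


Syndrome = 0: no error detected

Data: 0100 (no errors)


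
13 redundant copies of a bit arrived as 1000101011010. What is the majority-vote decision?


Ones: 6 out of 13
Threshold: 7

0 (6/13 voted 1)


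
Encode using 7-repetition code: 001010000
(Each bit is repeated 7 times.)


Each bit -> 7 copies

000000000000001111111000000011111110000000000000000000000000000


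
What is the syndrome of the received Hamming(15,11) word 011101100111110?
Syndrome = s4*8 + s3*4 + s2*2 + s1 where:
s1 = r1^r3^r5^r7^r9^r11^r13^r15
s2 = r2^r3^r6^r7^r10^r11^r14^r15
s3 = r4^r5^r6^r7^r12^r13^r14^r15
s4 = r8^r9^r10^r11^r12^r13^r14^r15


s1=0, s2=1, s3=0, s4=1

Syndrome = 10 (error at position 10)


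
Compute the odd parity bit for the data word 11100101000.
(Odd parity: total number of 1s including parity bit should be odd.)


Number of 1s in data: 5
Parity bit: 0

0


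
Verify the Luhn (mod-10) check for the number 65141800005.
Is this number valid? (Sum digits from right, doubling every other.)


Luhn sum = 29
29 mod 10 = 9

Invalid (Luhn sum mod 10 = 9)


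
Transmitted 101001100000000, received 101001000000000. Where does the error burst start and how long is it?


XOR: 000000100000000

Burst at position 6, length 1
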